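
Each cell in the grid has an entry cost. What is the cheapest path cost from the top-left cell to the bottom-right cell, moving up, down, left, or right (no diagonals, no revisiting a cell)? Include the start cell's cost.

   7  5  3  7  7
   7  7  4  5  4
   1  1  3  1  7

27

One optimal route is (0,0) (1,0) (2,0) (2,1) (2,2) (2,3) (2,4).
Its cost is 7 + 7 + 1 + 1 + 3 + 1 + 7 = 27.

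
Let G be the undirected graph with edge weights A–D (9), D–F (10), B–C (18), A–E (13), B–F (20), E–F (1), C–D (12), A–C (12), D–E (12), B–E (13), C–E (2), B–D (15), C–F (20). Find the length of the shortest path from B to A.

Some routes from B to A:
B → E → A: 13 + 13 = 26
B → E → F → D → A: 13 + 1 + 10 + 9 = 33
B → E → C → A: 13 + 2 + 12 = 27
B → C → E → A: 18 + 2 + 13 = 33
B → D → A: 15 + 9 = 24
B → C → A: 18 + 12 = 30
Best route has total 24.

24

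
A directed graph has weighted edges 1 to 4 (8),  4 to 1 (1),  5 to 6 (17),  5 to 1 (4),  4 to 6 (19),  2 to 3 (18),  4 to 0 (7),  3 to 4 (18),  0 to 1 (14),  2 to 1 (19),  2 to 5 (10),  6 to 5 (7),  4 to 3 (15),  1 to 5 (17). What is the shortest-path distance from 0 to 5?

Candidate routes:
0 - 1 - 4 - 6 - 5: 14 + 8 + 19 + 7 = 48
0 - 1 - 5: 14 + 17 = 31
The minimum is 31.

31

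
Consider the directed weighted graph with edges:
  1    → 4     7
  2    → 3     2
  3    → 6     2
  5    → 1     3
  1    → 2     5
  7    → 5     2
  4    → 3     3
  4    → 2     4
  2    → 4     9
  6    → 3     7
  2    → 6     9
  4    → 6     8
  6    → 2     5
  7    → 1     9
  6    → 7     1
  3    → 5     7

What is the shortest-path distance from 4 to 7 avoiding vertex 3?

9

Paths from 4 to 7 avoiding 3:
4→6→7: 8 + 1 = 9
4→2→6→7: 4 + 9 + 1 = 14
Best route has total 9.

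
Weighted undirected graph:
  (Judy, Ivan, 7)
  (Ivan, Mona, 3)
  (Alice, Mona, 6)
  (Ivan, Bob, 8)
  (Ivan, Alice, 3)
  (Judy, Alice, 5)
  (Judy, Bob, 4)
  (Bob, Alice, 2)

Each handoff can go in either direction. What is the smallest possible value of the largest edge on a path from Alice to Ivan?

3

Candidate routes:
Alice - Mona - Ivan: max(6, 3) = 6
Alice - Bob - Ivan: max(2, 8) = 8
Alice - Ivan: max(3) = 3
Alice - Judy - Ivan: max(5, 7) = 7
Alice - Judy - Bob - Ivan: max(5, 4, 8) = 8
Alice - Bob - Judy - Ivan: max(2, 4, 7) = 7
The minimum achievable maximum is 3.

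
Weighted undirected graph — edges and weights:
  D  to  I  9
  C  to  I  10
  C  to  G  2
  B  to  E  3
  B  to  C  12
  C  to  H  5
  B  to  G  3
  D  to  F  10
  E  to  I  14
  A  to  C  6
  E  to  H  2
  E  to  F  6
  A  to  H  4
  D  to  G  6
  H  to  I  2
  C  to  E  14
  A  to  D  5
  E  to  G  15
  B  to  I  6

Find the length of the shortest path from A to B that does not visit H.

11

Comparing a few candidate routes:
A→D→G→B: 5 + 6 + 3 = 14
A→D→I→B: 5 + 9 + 6 = 20
A→C→B: 6 + 12 = 18
A→C→G→B: 6 + 2 + 3 = 11
Best route has total 11.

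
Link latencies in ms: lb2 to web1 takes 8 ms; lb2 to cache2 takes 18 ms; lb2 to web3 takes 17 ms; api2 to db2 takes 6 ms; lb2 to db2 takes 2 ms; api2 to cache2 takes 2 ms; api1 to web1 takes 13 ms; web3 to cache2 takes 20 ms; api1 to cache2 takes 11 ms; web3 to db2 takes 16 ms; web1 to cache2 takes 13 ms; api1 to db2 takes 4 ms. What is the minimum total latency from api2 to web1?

A few of the api2→web1 routes:
api2-cache2-web1: 2 + 13 = 15
api2-cache2-api1-db2-lb2-web1: 2 + 11 + 4 + 2 + 8 = 27
api2-cache2-api1-web1: 2 + 11 + 13 = 26
api2-db2-api1-web1: 6 + 4 + 13 = 23
api2-db2-lb2-web1: 6 + 2 + 8 = 16
Shortest: 15 ms.

15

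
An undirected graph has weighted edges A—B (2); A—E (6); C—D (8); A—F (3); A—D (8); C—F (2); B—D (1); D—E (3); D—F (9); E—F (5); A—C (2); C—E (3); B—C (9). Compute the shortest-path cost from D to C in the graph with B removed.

Comparing a few candidate routes:
D - C: 8
D - E - C: 3 + 3 = 6
D - A - C: 8 + 2 = 10
D - E - F - C: 3 + 5 + 2 = 10
Best route has total 6.

6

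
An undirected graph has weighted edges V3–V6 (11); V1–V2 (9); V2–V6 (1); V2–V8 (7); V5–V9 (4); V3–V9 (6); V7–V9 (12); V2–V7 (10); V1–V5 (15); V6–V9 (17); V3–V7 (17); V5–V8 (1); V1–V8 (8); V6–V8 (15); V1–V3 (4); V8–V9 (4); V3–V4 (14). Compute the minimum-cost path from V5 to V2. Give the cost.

8

Checking several routes:
V5→V8→V2: 1 + 7 = 8
V5→V9→V8→V2: 4 + 4 + 7 = 15
V5→V8→V6→V2: 1 + 15 + 1 = 17
Best route has total 8.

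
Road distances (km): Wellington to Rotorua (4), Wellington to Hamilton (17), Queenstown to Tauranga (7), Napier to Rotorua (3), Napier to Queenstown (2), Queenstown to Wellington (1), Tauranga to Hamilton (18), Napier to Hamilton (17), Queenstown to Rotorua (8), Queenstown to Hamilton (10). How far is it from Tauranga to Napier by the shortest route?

A few of the Tauranga→Napier routes:
Tauranga -> Queenstown -> Wellington -> Rotorua -> Napier: 7 + 1 + 4 + 3 = 15
Tauranga -> Queenstown -> Hamilton -> Napier: 7 + 10 + 17 = 34
Tauranga -> Queenstown -> Napier: 7 + 2 = 9
Tauranga -> Queenstown -> Rotorua -> Napier: 7 + 8 + 3 = 18
Tauranga -> Hamilton -> Queenstown -> Napier: 18 + 10 + 2 = 30
Shortest: 9 km.

9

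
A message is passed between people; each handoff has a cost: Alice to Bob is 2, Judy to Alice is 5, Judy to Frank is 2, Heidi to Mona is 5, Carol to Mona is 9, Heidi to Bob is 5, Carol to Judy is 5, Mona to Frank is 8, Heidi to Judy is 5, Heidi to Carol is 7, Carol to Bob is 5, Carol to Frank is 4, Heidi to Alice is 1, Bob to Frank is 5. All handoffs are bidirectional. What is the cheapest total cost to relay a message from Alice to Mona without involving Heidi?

15

Some routes from Alice to Mona avoiding Heidi:
Alice-Judy-Frank-Mona: 5 + 2 + 8 = 15
Alice-Bob-Carol-Mona: 2 + 5 + 9 = 16
Alice-Bob-Frank-Mona: 2 + 5 + 8 = 15
Alice-Bob-Carol-Frank-Mona: 2 + 5 + 4 + 8 = 19
Alice-Judy-Carol-Mona: 5 + 5 + 9 = 19
Alice-Bob-Frank-Carol-Mona: 2 + 5 + 4 + 9 = 20
Best route has total 15.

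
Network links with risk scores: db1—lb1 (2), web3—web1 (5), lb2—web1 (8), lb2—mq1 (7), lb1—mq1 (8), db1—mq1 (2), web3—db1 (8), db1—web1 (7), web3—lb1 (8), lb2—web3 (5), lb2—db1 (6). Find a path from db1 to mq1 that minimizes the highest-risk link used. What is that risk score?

2

Checking several routes:
db1→web1→web3→lb2→mq1: max(7, 5, 5, 7) = 7
db1→mq1: max(2) = 2
db1→lb2→mq1: max(6, 7) = 7
Best route has worst link 2.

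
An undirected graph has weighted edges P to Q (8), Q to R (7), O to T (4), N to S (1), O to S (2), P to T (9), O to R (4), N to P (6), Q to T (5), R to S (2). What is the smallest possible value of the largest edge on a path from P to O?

Comparing a few candidate routes:
P-N-S-R-O: max(6, 1, 2, 4) = 6
P-N-S-O: max(6, 1, 2) = 6
P-N-S-R-Q-T-O: max(6, 1, 2, 7, 5, 4) = 7
The minimum achievable maximum is 6.

6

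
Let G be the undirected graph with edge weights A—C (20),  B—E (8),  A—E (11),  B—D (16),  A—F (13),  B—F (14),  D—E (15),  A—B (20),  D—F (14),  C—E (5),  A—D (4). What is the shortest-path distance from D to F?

Comparing a few candidate routes:
D-A-F: 4 + 13 = 17
D-B-F: 16 + 14 = 30
D-E-B-F: 15 + 8 + 14 = 37
D-F: 14
D-A-E-B-F: 4 + 11 + 8 + 14 = 37
Shortest: 14.

14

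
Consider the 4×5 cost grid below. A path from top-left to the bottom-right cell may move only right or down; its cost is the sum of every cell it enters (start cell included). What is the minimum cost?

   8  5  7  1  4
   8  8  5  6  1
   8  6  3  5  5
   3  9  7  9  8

39

Best path: (0,0) → (0,1) → (0,2) → (0,3) → (0,4) → (1,4) → (2,4) → (3,4)
Cost: 8 + 5 + 7 + 1 + 4 + 1 + 5 + 8 = 39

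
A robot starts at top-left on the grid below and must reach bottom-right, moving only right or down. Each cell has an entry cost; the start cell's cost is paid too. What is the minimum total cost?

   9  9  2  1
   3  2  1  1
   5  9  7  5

One optimal route is [0,0] [1,0] [1,1] [1,2] [1,3] [2,3].
Its cost is 9 + 3 + 2 + 1 + 1 + 5 = 21.
(Top row then right column would cost 27.)

21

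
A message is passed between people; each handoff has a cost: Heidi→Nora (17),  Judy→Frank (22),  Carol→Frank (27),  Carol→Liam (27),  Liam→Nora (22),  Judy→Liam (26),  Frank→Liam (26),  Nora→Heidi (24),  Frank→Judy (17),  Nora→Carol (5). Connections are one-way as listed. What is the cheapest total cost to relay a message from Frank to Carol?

Routes from Frank to Carol:
Frank → Judy → Liam → Nora → Carol: 17 + 26 + 22 + 5 = 70
Frank → Liam → Nora → Carol: 26 + 22 + 5 = 53
Best route has total 53.

53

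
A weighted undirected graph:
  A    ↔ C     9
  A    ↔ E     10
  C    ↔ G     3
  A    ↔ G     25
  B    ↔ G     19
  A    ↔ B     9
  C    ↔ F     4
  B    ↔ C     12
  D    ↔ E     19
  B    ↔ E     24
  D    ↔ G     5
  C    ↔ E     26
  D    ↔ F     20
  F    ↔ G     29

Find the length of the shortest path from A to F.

A few of the A→F routes:
A→G→C→F: 25 + 3 + 4 = 32
A→C→F: 9 + 4 = 13
A→B→C→F: 9 + 12 + 4 = 25
The minimum is 13.

13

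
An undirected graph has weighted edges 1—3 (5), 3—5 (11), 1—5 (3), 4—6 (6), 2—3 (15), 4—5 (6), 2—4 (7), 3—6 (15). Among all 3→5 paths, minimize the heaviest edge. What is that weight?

Some routes from 3 to 5:
3 - 5: max(11) = 11
3 - 6 - 4 - 5: max(15, 6, 6) = 15
3 - 1 - 5: max(5, 3) = 5
Best route has worst link 5.

5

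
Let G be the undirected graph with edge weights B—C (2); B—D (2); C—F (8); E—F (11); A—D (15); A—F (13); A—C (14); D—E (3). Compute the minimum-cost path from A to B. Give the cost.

A few of the A→B routes:
A → C → B: 14 + 2 = 16
A → D → B: 15 + 2 = 17
A → F → C → B: 13 + 8 + 2 = 23
Shortest: 16.

16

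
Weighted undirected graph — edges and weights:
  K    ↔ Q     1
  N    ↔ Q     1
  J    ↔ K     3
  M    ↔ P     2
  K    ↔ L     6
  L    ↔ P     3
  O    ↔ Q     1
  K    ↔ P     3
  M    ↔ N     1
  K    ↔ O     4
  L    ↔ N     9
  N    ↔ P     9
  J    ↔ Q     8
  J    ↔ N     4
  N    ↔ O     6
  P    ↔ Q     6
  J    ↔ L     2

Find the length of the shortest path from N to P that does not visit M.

Comparing a few candidate routes:
N - Q - P: 1 + 6 = 7
N - Q - K - P: 1 + 1 + 3 = 5
N - P: 9
Shortest: 5.

5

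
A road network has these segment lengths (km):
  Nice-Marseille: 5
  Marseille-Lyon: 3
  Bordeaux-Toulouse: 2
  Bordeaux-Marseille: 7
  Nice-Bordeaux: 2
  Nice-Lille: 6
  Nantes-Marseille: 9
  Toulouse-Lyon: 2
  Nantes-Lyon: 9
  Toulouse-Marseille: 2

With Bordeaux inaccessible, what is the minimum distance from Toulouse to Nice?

7

Routes from Toulouse to Nice avoiding Bordeaux:
Toulouse - Marseille - Nice: 2 + 5 = 7
Toulouse - Lyon - Nantes - Marseille - Nice: 2 + 9 + 9 + 5 = 25
Toulouse - Lyon - Marseille - Nice: 2 + 3 + 5 = 10
Best route has total 7 km.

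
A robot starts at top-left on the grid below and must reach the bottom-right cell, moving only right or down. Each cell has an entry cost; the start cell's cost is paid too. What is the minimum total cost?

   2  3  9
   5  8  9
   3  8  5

Take r0c0 -> r1c0 -> r2c0 -> r2c1 -> r2c2 for a total of 2 + 5 + 3 + 8 + 5 = 23.
(Top row then right column would cost 28.)

23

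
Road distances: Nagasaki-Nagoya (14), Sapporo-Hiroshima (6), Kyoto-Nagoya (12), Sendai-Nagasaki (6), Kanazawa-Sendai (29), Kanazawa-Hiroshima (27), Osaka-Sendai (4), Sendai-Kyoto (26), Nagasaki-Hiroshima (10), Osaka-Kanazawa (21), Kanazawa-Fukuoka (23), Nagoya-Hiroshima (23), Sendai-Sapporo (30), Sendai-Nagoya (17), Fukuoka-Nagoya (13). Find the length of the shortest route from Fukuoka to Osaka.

34

Some routes from Fukuoka to Osaka:
Fukuoka -> Kanazawa -> Osaka: 23 + 21 = 44
Fukuoka -> Nagoya -> Sendai -> Osaka: 13 + 17 + 4 = 34
Fukuoka -> Nagoya -> Nagasaki -> Sendai -> Osaka: 13 + 14 + 6 + 4 = 37
Best route has total 34.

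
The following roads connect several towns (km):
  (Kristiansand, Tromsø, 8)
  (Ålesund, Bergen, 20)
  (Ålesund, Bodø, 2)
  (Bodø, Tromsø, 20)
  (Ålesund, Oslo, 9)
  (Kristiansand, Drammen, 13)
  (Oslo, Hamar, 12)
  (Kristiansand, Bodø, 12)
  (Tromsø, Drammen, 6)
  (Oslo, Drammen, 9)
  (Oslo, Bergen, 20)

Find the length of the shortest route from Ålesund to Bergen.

20

Paths from Ålesund to Bergen:
Ålesund-Bodø-Kristiansand-Tromsø-Drammen-Oslo-Bergen: 2 + 12 + 8 + 6 + 9 + 20 = 57
Ålesund-Bergen: 20
Ålesund-Bodø-Kristiansand-Drammen-Oslo-Bergen: 2 + 12 + 13 + 9 + 20 = 56
Ålesund-Bodø-Tromsø-Kristiansand-Drammen-Oslo-Bergen: 2 + 20 + 8 + 13 + 9 + 20 = 72
Ålesund-Oslo-Bergen: 9 + 20 = 29
Ålesund-Bodø-Tromsø-Drammen-Oslo-Bergen: 2 + 20 + 6 + 9 + 20 = 57
The minimum is 20 km.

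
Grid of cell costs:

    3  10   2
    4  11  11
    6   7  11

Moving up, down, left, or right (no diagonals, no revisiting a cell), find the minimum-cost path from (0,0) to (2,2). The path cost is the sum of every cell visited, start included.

Path [0,0] → [1,0] → [2,0] → [2,1] → [2,2]: 3 + 4 + 6 + 7 + 11 = 31.

31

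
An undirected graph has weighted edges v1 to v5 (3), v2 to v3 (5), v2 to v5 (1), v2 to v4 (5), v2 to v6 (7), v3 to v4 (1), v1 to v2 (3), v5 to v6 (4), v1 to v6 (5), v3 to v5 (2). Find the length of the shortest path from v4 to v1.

6

Some routes from v4 to v1:
v4 -> v3 -> v2 -> v1: 1 + 5 + 3 = 9
v4 -> v2 -> v5 -> v1: 5 + 1 + 3 = 9
v4 -> v2 -> v1: 5 + 3 = 8
v4 -> v3 -> v2 -> v5 -> v1: 1 + 5 + 1 + 3 = 10
v4 -> v3 -> v5 -> v1: 1 + 2 + 3 = 6
v4 -> v3 -> v5 -> v2 -> v1: 1 + 2 + 1 + 3 = 7
The minimum is 6.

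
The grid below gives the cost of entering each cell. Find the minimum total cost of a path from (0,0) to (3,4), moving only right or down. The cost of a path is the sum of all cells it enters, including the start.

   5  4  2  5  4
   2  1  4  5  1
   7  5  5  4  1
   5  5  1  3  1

20

One optimal route is (0,0) (1,0) (1,1) (1,2) (1,3) (1,4) (2,4) (3,4).
Its cost is 5 + 2 + 1 + 4 + 5 + 1 + 1 + 1 = 20.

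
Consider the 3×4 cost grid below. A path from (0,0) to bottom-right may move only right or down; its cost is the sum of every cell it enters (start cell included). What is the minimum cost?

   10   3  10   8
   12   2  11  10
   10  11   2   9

Path [0,0]→[0,1]→[1,1]→[1,2]→[2,2]→[2,3]: 10 + 3 + 2 + 11 + 2 + 9 = 37.

37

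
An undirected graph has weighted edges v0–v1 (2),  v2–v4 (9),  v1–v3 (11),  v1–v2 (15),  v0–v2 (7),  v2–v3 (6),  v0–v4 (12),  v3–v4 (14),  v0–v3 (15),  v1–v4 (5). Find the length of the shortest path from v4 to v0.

Some routes from v4 to v0:
v4 - v2 - v0: 9 + 7 = 16
v4 - v0: 12
v4 - v2 - v1 - v0: 9 + 15 + 2 = 26
v4 - v3 - v2 - v0: 14 + 6 + 7 = 27
v4 - v1 - v0: 5 + 2 = 7
v4 - v1 - v2 - v0: 5 + 15 + 7 = 27
Shortest: 7.

7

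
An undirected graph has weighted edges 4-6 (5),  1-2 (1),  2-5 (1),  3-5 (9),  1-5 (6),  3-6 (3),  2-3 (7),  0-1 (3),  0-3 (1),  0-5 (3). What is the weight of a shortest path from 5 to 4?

Checking several routes:
5 - 3 - 6 - 4: 9 + 3 + 5 = 17
5 - 2 - 3 - 6 - 4: 1 + 7 + 3 + 5 = 16
5 - 2 - 1 - 0 - 3 - 6 - 4: 1 + 1 + 3 + 1 + 3 + 5 = 14
5 - 1 - 0 - 3 - 6 - 4: 6 + 3 + 1 + 3 + 5 = 18
5 - 0 - 3 - 6 - 4: 3 + 1 + 3 + 5 = 12
Best route has total 12.

12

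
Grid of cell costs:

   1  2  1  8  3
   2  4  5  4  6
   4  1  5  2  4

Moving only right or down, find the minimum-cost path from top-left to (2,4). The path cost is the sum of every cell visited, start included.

Cheapest: [0,0]→[0,1]→[0,2]→[1,2]→[1,3]→[2,3]→[2,4]
  1 + 2 + 1 + 5 + 4 + 2 + 4 = 19
For comparison, the top-then-right route costs 25.

19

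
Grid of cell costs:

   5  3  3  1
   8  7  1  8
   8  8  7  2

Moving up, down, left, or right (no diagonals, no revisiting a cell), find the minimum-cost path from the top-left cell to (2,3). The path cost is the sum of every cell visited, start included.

21

Path (0,0) -> (0,1) -> (0,2) -> (1,2) -> (2,2) -> (2,3): 5 + 3 + 3 + 1 + 7 + 2 = 21.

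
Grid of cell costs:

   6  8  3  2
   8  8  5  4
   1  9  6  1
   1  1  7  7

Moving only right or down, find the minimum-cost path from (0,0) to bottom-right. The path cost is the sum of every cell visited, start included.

31

Path r0c0 -> r0c1 -> r0c2 -> r0c3 -> r1c3 -> r2c3 -> r3c3: 6 + 8 + 3 + 2 + 4 + 1 + 7 = 31.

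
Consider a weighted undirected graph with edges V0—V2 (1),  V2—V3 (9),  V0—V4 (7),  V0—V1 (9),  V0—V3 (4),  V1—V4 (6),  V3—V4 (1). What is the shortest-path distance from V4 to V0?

Comparing a few candidate routes:
V4 → V3 → V0: 1 + 4 = 5
V4 → V3 → V2 → V0: 1 + 9 + 1 = 11
V4 → V0: 7
Best route has total 5.

5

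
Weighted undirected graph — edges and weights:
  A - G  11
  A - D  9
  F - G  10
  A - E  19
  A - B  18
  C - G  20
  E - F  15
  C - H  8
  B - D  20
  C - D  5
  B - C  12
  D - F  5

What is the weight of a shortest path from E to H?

Comparing a few candidate routes:
E -> F -> G -> C -> H: 15 + 10 + 20 + 8 = 53
E -> A -> D -> C -> H: 19 + 9 + 5 + 8 = 41
E -> F -> D -> C -> H: 15 + 5 + 5 + 8 = 33
E -> F -> G -> A -> D -> C -> H: 15 + 10 + 11 + 9 + 5 + 8 = 58
E -> A -> B -> C -> H: 19 + 18 + 12 + 8 = 57
The minimum is 33.

33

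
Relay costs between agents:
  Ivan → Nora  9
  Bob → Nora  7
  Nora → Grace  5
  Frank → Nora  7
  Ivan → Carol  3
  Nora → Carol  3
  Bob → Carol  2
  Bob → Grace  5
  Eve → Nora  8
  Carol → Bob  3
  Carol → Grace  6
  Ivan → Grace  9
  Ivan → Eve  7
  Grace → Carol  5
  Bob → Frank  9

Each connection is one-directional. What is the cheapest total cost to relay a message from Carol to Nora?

10

Candidate routes:
Carol -> Bob -> Frank -> Nora: 3 + 9 + 7 = 19
Carol -> Bob -> Nora: 3 + 7 = 10
Best route has total 10.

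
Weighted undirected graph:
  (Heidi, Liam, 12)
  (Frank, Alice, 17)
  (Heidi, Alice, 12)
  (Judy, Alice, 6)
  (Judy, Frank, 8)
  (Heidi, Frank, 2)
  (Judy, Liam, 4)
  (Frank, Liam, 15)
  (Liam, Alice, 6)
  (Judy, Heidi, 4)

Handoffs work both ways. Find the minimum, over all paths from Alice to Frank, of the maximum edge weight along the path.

6

Comparing a few candidate routes:
Alice-Liam-Judy-Heidi-Frank: max(6, 4, 4, 2) = 6
Alice-Judy-Frank: max(6, 8) = 8
Alice-Judy-Heidi-Frank: max(6, 4, 2) = 6
Smallest bottleneck: 6.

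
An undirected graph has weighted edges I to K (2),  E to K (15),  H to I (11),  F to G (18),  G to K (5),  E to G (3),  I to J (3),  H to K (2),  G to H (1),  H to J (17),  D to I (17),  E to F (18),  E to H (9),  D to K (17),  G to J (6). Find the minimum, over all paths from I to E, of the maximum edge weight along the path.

3

Comparing a few candidate routes:
I→K→G→E: max(2, 5, 3) = 5
I→J→G→E: max(3, 6, 3) = 6
I→K→H→G→E: max(2, 2, 1, 3) = 3
I→J→G→K→H→E: max(3, 6, 5, 2, 9) = 9
I→J→G→H→E: max(3, 6, 1, 9) = 9
Smallest bottleneck: 3.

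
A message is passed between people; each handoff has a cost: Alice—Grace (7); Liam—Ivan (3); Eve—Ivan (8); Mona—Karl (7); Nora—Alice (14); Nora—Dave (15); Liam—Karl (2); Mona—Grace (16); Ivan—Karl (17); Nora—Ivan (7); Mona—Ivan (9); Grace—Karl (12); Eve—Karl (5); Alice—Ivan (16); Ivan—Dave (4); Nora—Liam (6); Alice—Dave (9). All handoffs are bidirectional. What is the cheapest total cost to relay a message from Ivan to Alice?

Checking several routes:
Ivan -> Dave -> Alice: 4 + 9 = 13
Ivan -> Liam -> Nora -> Alice: 3 + 6 + 14 = 23
Ivan -> Nora -> Dave -> Alice: 7 + 15 + 9 = 31
Ivan -> Nora -> Alice: 7 + 14 = 21
Ivan -> Alice: 16
Ivan -> Liam -> Karl -> Grace -> Alice: 3 + 2 + 12 + 7 = 24
The minimum is 13.

13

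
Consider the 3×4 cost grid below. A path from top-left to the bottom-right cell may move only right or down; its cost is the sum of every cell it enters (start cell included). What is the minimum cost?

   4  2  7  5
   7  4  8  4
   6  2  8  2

22

One optimal route is r0c0 → r0c1 → r1c1 → r2c1 → r2c2 → r2c3.
Its cost is 4 + 2 + 4 + 2 + 8 + 2 = 22.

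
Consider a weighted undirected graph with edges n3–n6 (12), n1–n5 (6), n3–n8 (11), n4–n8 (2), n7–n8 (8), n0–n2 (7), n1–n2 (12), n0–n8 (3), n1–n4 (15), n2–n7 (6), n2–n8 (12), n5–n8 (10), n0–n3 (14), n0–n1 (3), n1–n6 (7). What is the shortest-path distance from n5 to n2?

Checking several routes:
n5 -> n1 -> n0 -> n8 -> n2: 6 + 3 + 3 + 12 = 24
n5 -> n8 -> n2: 10 + 12 = 22
n5 -> n1 -> n0 -> n2: 6 + 3 + 7 = 16
n5 -> n1 -> n2: 6 + 12 = 18
n5 -> n8 -> n7 -> n2: 10 + 8 + 6 = 24
n5 -> n8 -> n0 -> n2: 10 + 3 + 7 = 20
Shortest: 16.

16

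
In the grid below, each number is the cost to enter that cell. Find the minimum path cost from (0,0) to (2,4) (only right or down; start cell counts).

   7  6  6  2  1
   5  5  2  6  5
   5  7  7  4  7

34

Path r0c0→r0c1→r0c2→r0c3→r0c4→r1c4→r2c4: 7 + 6 + 6 + 2 + 1 + 5 + 7 = 34.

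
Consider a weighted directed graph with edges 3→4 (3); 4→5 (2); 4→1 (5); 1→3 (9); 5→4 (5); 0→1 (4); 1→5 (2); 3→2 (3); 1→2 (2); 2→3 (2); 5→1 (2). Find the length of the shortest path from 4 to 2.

6

Paths from 4 to 2:
4 - 5 - 1 - 3 - 2: 2 + 2 + 9 + 3 = 16
4 - 1 - 2: 5 + 2 = 7
4 - 1 - 3 - 2: 5 + 9 + 3 = 17
4 - 5 - 1 - 2: 2 + 2 + 2 = 6
The minimum is 6.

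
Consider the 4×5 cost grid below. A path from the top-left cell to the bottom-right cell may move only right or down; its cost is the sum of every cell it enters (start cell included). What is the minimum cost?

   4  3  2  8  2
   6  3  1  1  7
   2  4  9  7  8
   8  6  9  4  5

One optimal route is (0,0)→(0,1)→(0,2)→(1,2)→(1,3)→(2,3)→(3,3)→(3,4).
Its cost is 4 + 3 + 2 + 1 + 1 + 7 + 4 + 5 = 27.

27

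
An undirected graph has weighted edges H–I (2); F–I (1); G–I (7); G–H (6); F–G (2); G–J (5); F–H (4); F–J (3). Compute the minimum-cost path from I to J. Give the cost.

4

Comparing a few candidate routes:
I-H-G-J: 2 + 6 + 5 = 13
I-H-F-J: 2 + 4 + 3 = 9
I-F-G-J: 1 + 2 + 5 = 8
I-F-J: 1 + 3 = 4
I-G-F-J: 7 + 2 + 3 = 12
I-G-J: 7 + 5 = 12
Shortest: 4.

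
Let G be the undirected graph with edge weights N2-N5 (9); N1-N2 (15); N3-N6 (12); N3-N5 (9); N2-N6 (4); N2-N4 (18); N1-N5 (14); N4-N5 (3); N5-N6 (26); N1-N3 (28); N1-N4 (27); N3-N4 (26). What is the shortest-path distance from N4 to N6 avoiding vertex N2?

24

Checking several routes:
N4→N5→N1→N3→N6: 3 + 14 + 28 + 12 = 57
N4→N5→N6: 3 + 26 = 29
N4→N3→N6: 26 + 12 = 38
N4→N5→N3→N6: 3 + 9 + 12 = 24
Best route has total 24.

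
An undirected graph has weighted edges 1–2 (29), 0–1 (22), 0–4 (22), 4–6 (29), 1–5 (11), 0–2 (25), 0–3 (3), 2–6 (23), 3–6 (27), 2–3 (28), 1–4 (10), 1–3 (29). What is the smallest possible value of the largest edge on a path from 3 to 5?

A few of the 3→5 routes:
3→6→2→0→1→5: max(27, 23, 25, 22, 11) = 27
3→0→4→1→5: max(3, 22, 10, 11) = 22
3→0→1→5: max(3, 22, 11) = 22
The minimum achievable maximum is 22.

22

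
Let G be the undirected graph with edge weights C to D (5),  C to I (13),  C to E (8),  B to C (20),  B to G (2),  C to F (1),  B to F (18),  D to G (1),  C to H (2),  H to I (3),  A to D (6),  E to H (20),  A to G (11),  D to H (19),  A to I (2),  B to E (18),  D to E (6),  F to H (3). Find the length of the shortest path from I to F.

Comparing a few candidate routes:
I→A→D→C→F: 2 + 6 + 5 + 1 = 14
I→H→C→F: 3 + 2 + 1 = 6
I→H→F: 3 + 3 = 6
I→C→F: 13 + 1 = 14
Shortest: 6.

6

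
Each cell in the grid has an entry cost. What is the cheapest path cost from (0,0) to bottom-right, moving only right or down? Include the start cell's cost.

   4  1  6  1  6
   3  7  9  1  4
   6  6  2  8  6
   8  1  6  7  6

Cheapest: (0,0) -> (0,1) -> (0,2) -> (0,3) -> (1,3) -> (1,4) -> (2,4) -> (3,4)
  4 + 1 + 6 + 1 + 1 + 4 + 6 + 6 = 29

29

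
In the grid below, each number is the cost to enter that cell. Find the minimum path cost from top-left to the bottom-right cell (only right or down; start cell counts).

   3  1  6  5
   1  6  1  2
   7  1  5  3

Best path: (0,0) (0,1) (0,2) (1,2) (1,3) (2,3)
Cost: 3 + 1 + 6 + 1 + 2 + 3 = 16
For comparison, the top-then-right route costs 20.

16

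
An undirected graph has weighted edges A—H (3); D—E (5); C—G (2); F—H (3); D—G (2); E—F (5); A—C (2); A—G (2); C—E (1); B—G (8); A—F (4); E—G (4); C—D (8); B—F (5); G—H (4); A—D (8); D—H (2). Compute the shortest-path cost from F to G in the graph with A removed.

Comparing a few candidate routes:
F→E→D→G: 5 + 5 + 2 = 12
F→H→D→G: 3 + 2 + 2 = 7
F→E→C→G: 5 + 1 + 2 = 8
F→H→G: 3 + 4 = 7
F→E→G: 5 + 4 = 9
The minimum is 7.

7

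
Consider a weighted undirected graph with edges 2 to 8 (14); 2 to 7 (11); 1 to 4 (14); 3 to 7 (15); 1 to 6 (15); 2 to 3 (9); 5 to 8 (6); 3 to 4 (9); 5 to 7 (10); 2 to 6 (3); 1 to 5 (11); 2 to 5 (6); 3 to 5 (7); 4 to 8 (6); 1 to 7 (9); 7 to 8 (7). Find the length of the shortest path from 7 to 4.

13

Checking several routes:
7 -> 8 -> 4: 7 + 6 = 13
7 -> 5 -> 8 -> 4: 10 + 6 + 6 = 22
7 -> 1 -> 4: 9 + 14 = 23
The minimum is 13.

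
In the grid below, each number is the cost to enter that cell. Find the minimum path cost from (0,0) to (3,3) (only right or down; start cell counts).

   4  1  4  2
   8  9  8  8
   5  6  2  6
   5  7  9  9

Cheapest: r0c0 r0c1 r0c2 r0c3 r1c3 r2c3 r3c3
  4 + 1 + 4 + 2 + 8 + 6 + 9 = 34

34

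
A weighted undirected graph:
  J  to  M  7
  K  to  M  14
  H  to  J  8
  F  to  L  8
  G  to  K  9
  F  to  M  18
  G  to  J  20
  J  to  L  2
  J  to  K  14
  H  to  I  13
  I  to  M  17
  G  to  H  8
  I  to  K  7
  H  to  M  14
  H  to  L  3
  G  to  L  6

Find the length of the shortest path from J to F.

Comparing a few candidate routes:
J -> M -> F: 7 + 18 = 25
J -> M -> H -> L -> F: 7 + 14 + 3 + 8 = 32
J -> L -> F: 2 + 8 = 10
J -> H -> L -> F: 8 + 3 + 8 = 19
J -> H -> G -> L -> F: 8 + 8 + 6 + 8 = 30
Shortest: 10.

10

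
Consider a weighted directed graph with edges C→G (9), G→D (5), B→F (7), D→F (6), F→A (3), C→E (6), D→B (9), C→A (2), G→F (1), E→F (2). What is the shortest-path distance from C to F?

8

Some routes from C to F:
C -> E -> F: 6 + 2 = 8
C -> G -> F: 9 + 1 = 10
C -> G -> D -> F: 9 + 5 + 6 = 20
Best route has total 8.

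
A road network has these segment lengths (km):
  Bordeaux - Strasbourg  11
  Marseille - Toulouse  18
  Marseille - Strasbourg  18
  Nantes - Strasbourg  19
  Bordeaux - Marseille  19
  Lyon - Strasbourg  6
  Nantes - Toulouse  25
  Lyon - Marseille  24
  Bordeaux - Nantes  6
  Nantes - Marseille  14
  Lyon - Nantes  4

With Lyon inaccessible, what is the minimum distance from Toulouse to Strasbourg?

Checking several routes:
Toulouse→Nantes→Bordeaux→Strasbourg: 25 + 6 + 11 = 42
Toulouse→Marseille→Strasbourg: 18 + 18 = 36
Toulouse→Marseille→Bordeaux→Strasbourg: 18 + 19 + 11 = 48
Toulouse→Marseille→Nantes→Bordeaux→Strasbourg: 18 + 14 + 6 + 11 = 49
Toulouse→Nantes→Strasbourg: 25 + 19 = 44
Best route has total 36 km.

36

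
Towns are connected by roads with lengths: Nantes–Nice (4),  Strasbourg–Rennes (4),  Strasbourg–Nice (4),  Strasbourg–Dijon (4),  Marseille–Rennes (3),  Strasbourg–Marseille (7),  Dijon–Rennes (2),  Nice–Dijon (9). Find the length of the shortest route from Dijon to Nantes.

Paths from Dijon to Nantes:
Dijon → Nice → Nantes: 9 + 4 = 13
Dijon → Rennes → Marseille → Strasbourg → Nice → Nantes: 2 + 3 + 7 + 4 + 4 = 20
Dijon → Strasbourg → Nice → Nantes: 4 + 4 + 4 = 12
Dijon → Rennes → Strasbourg → Nice → Nantes: 2 + 4 + 4 + 4 = 14
Shortest: 12.

12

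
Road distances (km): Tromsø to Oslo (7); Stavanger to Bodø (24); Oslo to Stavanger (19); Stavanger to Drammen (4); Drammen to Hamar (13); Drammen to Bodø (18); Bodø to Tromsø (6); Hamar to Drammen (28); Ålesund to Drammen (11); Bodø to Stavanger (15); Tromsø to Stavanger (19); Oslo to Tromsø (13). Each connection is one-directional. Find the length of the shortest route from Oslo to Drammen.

Paths from Oslo to Drammen:
Oslo - Stavanger - Drammen: 19 + 4 = 23
Oslo - Tromsø - Stavanger - Drammen: 13 + 19 + 4 = 36
Shortest: 23 km.

23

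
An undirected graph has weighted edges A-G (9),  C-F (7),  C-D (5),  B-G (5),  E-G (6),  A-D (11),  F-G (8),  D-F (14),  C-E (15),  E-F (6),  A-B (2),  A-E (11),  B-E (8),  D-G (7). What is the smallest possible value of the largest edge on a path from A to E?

6

A few of the A→E routes:
A→B→G→E: max(2, 5, 6) = 6
A→B→G→D→C→F→E: max(2, 5, 7, 5, 7, 6) = 7
A→G→F→E: max(9, 8, 6) = 9
A→B→E: max(2, 8) = 8
A→B→G→F→E: max(2, 5, 8, 6) = 8
A→G→E: max(9, 6) = 9
Smallest bottleneck: 6.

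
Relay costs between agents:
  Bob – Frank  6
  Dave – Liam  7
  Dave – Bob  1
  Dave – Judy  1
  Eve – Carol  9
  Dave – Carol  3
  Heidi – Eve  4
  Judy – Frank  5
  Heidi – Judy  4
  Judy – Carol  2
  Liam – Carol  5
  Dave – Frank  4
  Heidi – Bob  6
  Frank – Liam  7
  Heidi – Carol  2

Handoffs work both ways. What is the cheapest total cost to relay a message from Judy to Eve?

Some routes from Judy to Eve:
Judy-Heidi-Eve: 4 + 4 = 8
Judy-Carol-Heidi-Eve: 2 + 2 + 4 = 8
Judy-Dave-Carol-Heidi-Eve: 1 + 3 + 2 + 4 = 10
Best route has total 8.

8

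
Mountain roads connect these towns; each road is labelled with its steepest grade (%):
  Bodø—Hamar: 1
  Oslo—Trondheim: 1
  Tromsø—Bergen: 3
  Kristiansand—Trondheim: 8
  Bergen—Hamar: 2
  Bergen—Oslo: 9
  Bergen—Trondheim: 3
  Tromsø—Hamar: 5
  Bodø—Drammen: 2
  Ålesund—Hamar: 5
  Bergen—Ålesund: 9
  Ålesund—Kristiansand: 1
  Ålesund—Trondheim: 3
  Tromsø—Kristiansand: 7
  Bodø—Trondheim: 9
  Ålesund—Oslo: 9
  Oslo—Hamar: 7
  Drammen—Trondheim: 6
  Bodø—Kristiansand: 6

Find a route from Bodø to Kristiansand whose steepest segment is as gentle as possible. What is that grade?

Some routes from Bodø to Kristiansand:
Bodø → Hamar → Tromsø → Bergen → Trondheim → Ålesund → Kristiansand: max(1, 5, 3, 3, 3, 1) = 5
Bodø → Hamar → Bergen → Trondheim → Ålesund → Kristiansand: max(1, 2, 3, 3, 1) = 3
Bodø → Hamar → Ålesund → Kristiansand: max(1, 5, 1) = 5
Best route has worst link 3%.

3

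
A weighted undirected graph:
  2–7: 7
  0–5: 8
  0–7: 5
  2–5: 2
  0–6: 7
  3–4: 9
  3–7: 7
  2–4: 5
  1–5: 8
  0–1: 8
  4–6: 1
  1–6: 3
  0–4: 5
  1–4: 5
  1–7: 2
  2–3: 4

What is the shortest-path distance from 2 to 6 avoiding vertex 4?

12

Checking several routes:
2 → 5 → 1 → 6: 2 + 8 + 3 = 13
2 → 3 → 7 → 1 → 6: 4 + 7 + 2 + 3 = 16
2 → 5 → 0 → 7 → 1 → 6: 2 + 8 + 5 + 2 + 3 = 20
2 → 7 → 0 → 6: 7 + 5 + 7 = 19
2 → 7 → 1 → 6: 7 + 2 + 3 = 12
2 → 5 → 0 → 6: 2 + 8 + 7 = 17
The minimum is 12.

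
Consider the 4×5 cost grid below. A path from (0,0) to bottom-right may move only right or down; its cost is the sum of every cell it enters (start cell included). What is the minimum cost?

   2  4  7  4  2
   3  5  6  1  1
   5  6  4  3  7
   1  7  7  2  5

27

Take (0,0) -> (1,0) -> (1,1) -> (1,2) -> (1,3) -> (2,3) -> (3,3) -> (3,4) for a total of 2 + 3 + 5 + 6 + 1 + 3 + 2 + 5 = 27.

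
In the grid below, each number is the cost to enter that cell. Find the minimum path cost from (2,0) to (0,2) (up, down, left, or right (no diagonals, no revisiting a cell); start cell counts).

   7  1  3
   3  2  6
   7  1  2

One optimal route is r2c0 → r2c1 → r1c1 → r0c1 → r0c2.
Its cost is 7 + 1 + 2 + 1 + 3 = 14.

14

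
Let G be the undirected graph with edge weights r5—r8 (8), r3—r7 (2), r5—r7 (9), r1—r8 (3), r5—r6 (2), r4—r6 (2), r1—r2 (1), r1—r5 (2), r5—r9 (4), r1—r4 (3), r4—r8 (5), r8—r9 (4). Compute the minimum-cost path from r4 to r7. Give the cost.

A few of the r4→r7 routes:
r4-r1-r5-r7: 3 + 2 + 9 = 14
r4-r6-r5-r7: 2 + 2 + 9 = 13
r4-r8-r9-r5-r7: 5 + 4 + 4 + 9 = 22
r4-r8-r1-r5-r7: 5 + 3 + 2 + 9 = 19
Shortest: 13.

13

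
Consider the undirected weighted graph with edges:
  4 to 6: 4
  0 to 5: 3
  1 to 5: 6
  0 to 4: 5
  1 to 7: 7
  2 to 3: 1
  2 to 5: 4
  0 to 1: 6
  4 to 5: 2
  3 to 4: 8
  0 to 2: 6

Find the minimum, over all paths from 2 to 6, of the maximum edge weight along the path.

A few of the 2→6 routes:
2→5→4→6: max(4, 2, 4) = 4
2→0→4→6: max(6, 5, 4) = 6
2→5→0→4→6: max(4, 3, 5, 4) = 5
Best route has worst link 4.

4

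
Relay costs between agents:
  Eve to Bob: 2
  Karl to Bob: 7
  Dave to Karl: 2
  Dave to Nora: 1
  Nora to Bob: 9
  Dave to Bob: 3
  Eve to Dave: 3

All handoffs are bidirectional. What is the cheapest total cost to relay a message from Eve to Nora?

4

Paths from Eve to Nora:
Eve-Bob-Dave-Nora: 2 + 3 + 1 = 6
Eve-Bob-Karl-Dave-Nora: 2 + 7 + 2 + 1 = 12
Eve-Dave-Karl-Bob-Nora: 3 + 2 + 7 + 9 = 21
Eve-Dave-Nora: 3 + 1 = 4
Eve-Dave-Bob-Nora: 3 + 3 + 9 = 15
Eve-Bob-Nora: 2 + 9 = 11
Shortest: 4.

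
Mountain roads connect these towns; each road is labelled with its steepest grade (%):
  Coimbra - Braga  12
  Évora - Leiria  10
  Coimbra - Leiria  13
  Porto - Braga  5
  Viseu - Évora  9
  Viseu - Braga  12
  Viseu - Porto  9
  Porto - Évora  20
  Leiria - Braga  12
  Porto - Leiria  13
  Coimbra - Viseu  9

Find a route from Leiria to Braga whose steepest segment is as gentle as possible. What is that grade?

Some routes from Leiria to Braga:
Leiria-Évora-Viseu-Porto-Braga: max(10, 9, 9, 5) = 10
Leiria-Braga: max(12) = 12
Leiria-Évora-Viseu-Coimbra-Braga: max(10, 9, 9, 12) = 12
Leiria-Coimbra-Braga: max(13, 12) = 13
Leiria-Évora-Viseu-Braga: max(10, 9, 12) = 12
The minimum achievable maximum is 10%.

10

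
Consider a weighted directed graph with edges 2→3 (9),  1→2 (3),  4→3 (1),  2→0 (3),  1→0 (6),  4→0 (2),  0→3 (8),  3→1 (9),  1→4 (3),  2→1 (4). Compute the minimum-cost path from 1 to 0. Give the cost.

5

Paths from 1 to 0:
1 - 4 - 0: 3 + 2 = 5
1 - 2 - 0: 3 + 3 = 6
1 - 0: 6
Shortest: 5.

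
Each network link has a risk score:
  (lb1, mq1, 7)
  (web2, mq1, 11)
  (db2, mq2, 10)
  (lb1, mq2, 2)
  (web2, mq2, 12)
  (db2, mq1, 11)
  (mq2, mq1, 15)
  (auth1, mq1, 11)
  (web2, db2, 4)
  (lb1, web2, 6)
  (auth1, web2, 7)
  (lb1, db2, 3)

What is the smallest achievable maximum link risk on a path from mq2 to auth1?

Checking several routes:
mq2 - db2 - web2 - auth1: max(10, 4, 7) = 10
mq2 - lb1 - db2 - web2 - mq1 - auth1: max(2, 3, 4, 11, 11) = 11
mq2 - lb1 - web2 - auth1: max(2, 6, 7) = 7
mq2 - lb1 - db2 - web2 - auth1: max(2, 3, 4, 7) = 7
mq2 - db2 - lb1 - web2 - auth1: max(10, 3, 6, 7) = 10
The minimum achievable maximum is 7.

7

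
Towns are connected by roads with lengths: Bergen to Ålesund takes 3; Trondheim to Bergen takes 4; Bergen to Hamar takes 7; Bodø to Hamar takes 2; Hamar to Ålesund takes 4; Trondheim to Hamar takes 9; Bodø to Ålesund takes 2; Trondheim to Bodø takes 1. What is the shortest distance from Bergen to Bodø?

5

Checking several routes:
Bergen - Ålesund - Bodø: 3 + 2 = 5
Bergen - Ålesund - Hamar - Bodø: 3 + 4 + 2 = 9
Bergen - Trondheim - Bodø: 4 + 1 = 5
Bergen - Hamar - Bodø: 7 + 2 = 9
Best route has total 5.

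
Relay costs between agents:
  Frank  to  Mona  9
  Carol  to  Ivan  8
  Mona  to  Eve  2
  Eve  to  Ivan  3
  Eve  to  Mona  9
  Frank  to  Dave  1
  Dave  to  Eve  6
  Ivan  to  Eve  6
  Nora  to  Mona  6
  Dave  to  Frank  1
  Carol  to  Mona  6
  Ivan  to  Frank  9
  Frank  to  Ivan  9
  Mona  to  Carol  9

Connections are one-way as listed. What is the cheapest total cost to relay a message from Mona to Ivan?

5

Routes from Mona to Ivan:
Mona -> Eve -> Ivan: 2 + 3 = 5
Mona -> Carol -> Ivan: 9 + 8 = 17
The minimum is 5.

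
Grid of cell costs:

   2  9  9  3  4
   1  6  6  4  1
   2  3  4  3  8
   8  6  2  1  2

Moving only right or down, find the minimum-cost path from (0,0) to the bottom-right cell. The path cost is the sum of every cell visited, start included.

Take r0c0 → r1c0 → r2c0 → r2c1 → r2c2 → r3c2 → r3c3 → r3c4 for a total of 2 + 1 + 2 + 3 + 4 + 2 + 1 + 2 = 17.

17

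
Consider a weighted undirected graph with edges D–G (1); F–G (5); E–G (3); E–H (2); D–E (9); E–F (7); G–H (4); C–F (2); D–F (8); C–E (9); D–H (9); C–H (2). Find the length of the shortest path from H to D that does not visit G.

Comparing a few candidate routes:
H-E-D: 2 + 9 = 11
H-D: 9
H-E-F-D: 2 + 7 + 8 = 17
H-C-F-D: 2 + 2 + 8 = 12
Best route has total 9.

9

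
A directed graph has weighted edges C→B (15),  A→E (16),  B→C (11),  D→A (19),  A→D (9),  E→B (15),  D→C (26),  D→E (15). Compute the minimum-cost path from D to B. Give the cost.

Candidate routes:
D → C → B: 26 + 15 = 41
D → A → E → B: 19 + 16 + 15 = 50
D → E → B: 15 + 15 = 30
Best route has total 30.

30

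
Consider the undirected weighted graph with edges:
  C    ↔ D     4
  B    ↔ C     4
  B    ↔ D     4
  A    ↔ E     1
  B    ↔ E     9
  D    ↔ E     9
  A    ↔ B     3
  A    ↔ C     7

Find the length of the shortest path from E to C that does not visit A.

Candidate routes:
E -> D -> B -> C: 9 + 4 + 4 = 17
E -> D -> C: 9 + 4 = 13
E -> B -> D -> C: 9 + 4 + 4 = 17
E -> B -> C: 9 + 4 = 13
The minimum is 13.

13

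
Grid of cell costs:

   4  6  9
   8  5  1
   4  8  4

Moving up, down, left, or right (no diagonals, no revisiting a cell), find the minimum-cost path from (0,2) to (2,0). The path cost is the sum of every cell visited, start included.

26

Best path: r0c2 r1c2 r2c2 r2c1 r2c0
Cost: 9 + 1 + 4 + 8 + 4 = 26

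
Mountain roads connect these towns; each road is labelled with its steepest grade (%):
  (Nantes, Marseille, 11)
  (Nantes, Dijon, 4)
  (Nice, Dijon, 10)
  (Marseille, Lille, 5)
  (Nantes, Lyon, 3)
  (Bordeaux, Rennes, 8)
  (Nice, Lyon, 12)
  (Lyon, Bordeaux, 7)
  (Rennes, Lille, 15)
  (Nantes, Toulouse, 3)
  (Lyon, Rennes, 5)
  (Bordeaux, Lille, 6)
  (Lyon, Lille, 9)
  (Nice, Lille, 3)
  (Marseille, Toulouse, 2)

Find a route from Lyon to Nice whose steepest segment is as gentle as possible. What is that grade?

Checking several routes:
Lyon → Nantes → Toulouse → Marseille → Lille → Nice: max(3, 3, 2, 5, 3) = 5
Lyon → Rennes → Bordeaux → Lille → Nice: max(5, 8, 6, 3) = 8
Lyon → Bordeaux → Lille → Nice: max(7, 6, 3) = 7
Lyon → Bordeaux → Lille → Marseille → Toulouse → Nantes → Dijon → Nice: max(7, 6, 5, 2, 3, 4, 10) = 10
Lyon → Lille → Nice: max(9, 3) = 9
Smallest bottleneck: 5%.

5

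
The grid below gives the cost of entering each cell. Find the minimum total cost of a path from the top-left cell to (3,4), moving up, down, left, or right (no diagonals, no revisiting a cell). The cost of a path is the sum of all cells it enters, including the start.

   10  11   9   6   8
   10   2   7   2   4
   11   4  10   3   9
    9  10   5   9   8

51

Best path: r0c0→r1c0→r1c1→r1c2→r1c3→r2c3→r2c4→r3c4
Cost: 10 + 10 + 2 + 7 + 2 + 3 + 9 + 8 = 51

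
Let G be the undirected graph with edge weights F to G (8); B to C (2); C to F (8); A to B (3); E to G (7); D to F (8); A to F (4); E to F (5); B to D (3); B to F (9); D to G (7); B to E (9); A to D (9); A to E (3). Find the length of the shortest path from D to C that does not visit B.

A few of the D→C routes:
D→A→F→C: 9 + 4 + 8 = 21
D→G→F→C: 7 + 8 + 8 = 23
D→F→C: 8 + 8 = 16
The minimum is 16.

16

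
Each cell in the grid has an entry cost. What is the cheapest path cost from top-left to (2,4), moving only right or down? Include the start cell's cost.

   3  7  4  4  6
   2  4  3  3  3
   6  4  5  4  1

One optimal route is r0c0 r1c0 r1c1 r1c2 r1c3 r1c4 r2c4.
Its cost is 3 + 2 + 4 + 3 + 3 + 3 + 1 = 19.
(Top row then right column would cost 28.)

19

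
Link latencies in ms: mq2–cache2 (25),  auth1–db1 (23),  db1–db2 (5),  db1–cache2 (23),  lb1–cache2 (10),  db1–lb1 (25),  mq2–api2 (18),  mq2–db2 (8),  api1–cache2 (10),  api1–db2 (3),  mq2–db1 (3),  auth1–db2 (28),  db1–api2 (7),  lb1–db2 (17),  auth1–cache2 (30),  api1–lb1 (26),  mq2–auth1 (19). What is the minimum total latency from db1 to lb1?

22

Some routes from db1 to lb1:
db1 -> db2 -> api1 -> cache2 -> lb1: 5 + 3 + 10 + 10 = 28
db1 -> db2 -> lb1: 5 + 17 = 22
db1 -> lb1: 25
The minimum is 22 ms.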